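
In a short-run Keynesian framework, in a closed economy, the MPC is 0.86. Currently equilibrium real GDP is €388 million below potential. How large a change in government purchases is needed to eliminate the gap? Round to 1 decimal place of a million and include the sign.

+€54.3 million

Spending multiplier = 1/(1 − MPC) = 1/(1 − 0.86) = 1/0.14 ≈ 7.143.
Need ΔY = +€388 million, so ΔG = ΔY/k = (+€388 million) × 0.14 ≈ +€54.3 million.
The government should increase government purchases by €54.3 million.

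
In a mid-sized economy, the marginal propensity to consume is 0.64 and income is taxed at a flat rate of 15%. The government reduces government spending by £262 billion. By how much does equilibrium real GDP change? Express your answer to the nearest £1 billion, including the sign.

Government-spending multiplier = 1/(1 − c(1−t)) = 1/(1 − 0.64×0.85) = 1/0.456 ≈ 2.193.
ΔY = k × ΔG = (−£262 billion) / 0.456 ≈ −£575 billion.

−£575 billion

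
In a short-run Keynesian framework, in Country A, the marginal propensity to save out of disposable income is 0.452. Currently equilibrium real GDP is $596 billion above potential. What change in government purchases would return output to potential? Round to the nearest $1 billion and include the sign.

MPC = 1 − MPS = 1 − 0.452 = 0.548.
Spending multiplier = 1/(1 − MPC) = 1/(1 − 0.548) = 1/0.452 ≈ 2.212.
Need ΔY = −$596 billion, so ΔG = ΔY/k = (−$596 billion) × 0.452 ≈ −$269 billion.
The government should cut government purchases by $269 billion.

−$269 billion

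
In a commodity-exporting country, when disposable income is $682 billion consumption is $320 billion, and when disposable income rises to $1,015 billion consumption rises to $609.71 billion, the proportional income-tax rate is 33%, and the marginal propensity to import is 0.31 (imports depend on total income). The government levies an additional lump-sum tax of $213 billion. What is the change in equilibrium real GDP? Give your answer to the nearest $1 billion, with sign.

MPC = ΔC/ΔYd = (609.71 − 320)/(1,015 − 682) = 289.71/333 = 0.87.
A lump-sum tax change of +$213 billion shifts disposable income by −$213 billion; first-round consumption changes by −c × ΔT = −0.87 × (+$213 billion) = −$185.31 billion.
Expenditure multiplier = 1/(1 − c(1−t) + m) = 1/(1 − 0.87×0.67 + 0.31) = 1/0.7271 ≈ 1.375.
The tax multiplier is −c × k ≈ −1.197, so ΔY = k × (−c·ΔT) = (−$185.31 billion) / 0.7271 ≈ −$255 billion.

−$255 billion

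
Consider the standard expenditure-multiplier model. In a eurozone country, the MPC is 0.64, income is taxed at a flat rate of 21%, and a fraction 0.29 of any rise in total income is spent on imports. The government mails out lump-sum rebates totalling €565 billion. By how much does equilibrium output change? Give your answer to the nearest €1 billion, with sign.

+€461 billion

A lump-sum tax change of −€565 billion shifts disposable income by +€565 billion; first-round consumption changes by −c × ΔT = −0.64 × (−€565 billion) = +€361.6 billion.
Expenditure multiplier = 1/(1 − c(1−t) + m) = 1/(1 − 0.64×0.79 + 0.29) = 1/0.7844 ≈ 1.275.
The tax multiplier is −c × k ≈ −0.816, so ΔY = k × (−c·ΔT) = (+€361.6 billion) / 0.7844 ≈ +€461 billion.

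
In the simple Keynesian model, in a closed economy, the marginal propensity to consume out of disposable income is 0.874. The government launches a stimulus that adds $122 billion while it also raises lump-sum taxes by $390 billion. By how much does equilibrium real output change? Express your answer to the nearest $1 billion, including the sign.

Expenditure multiplier = 1/(1 − MPC) = 1/(1 − 0.874) = 1/0.126 ≈ 7.937.
ΔG contributes k·ΔG = (+$122 billion) / 0.126 ≈ +$968.3 billion.
ΔT of +$390 billion changes first-round spending by −c·ΔT = −$340.86 billion, contributing k·(−c·ΔT) = (−$340.86 billion) / 0.126 ≈ −$2,705.2 billion.
Net ΔY = k(ΔG − c·ΔT) = (−$218.86 billion) / 0.126 ≈ −$1,737 billion.

−$1,737 billion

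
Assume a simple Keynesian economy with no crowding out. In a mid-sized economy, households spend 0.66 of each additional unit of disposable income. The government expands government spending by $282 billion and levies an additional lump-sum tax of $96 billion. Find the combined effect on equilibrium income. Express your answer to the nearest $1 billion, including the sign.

+$643 billion

Expenditure multiplier = 1/(1 − MPC) = 1/(1 − 0.66) = 1/0.34 ≈ 2.941.
ΔG contributes k·ΔG = (+$282 billion) / 0.34 ≈ +$829.4 billion.
ΔT of +$96 billion changes first-round spending by −c·ΔT = −$63.36 billion, contributing k·(−c·ΔT) = (−$63.36 billion) / 0.34 ≈ −$186.4 billion.
Net ΔY = k(ΔG − c·ΔT) = (+$218.64 billion) / 0.34 ≈ +$643 billion.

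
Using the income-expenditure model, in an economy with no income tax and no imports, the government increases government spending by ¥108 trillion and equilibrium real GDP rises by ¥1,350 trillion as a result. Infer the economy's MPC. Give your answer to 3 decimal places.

Implied spending multiplier k = ΔY/ΔG = 1,350/108 = 12.5.
Since k = 1/(1 − MPC), MPC = 1 − 1/k = 1 − ΔG/ΔY = 1 − 108/1,350 = 0.920.

0.920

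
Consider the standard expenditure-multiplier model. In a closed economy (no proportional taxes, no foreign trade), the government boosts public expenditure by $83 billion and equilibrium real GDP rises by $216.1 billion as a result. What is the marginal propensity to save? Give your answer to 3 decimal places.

Implied spending multiplier k = ΔY/ΔG = 216.1/83 ≈ 2.6036.
Since k = 1/(1 − MPC), MPC = 1 − 1/k = 1 − ΔG/ΔY = 1 − 83/216.1 ≈ 0.616.
MPS = 1 − MPC = 0.384.

0.384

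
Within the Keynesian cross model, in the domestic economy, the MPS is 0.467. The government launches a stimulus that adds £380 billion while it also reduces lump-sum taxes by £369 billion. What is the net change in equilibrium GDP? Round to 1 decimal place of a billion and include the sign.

MPC = 1 − MPS = 1 − 0.467 = 0.533.
Expenditure multiplier = 1/(1 − MPC) = 1/(1 − 0.533) = 1/0.467 ≈ 2.141.
ΔG contributes k·ΔG = (+£380 billion) / 0.467 ≈ +£813.7 billion.
ΔT of −£369 billion changes first-round spending by −c·ΔT = +£196.677 billion, contributing k·(−c·ΔT) = (+£196.677 billion) / 0.467 ≈ +£421.1 billion.
Net ΔY = k(ΔG − c·ΔT) = (+£576.677 billion) / 0.467 ≈ +£1,234.9 billion.

+£1,234.9 billion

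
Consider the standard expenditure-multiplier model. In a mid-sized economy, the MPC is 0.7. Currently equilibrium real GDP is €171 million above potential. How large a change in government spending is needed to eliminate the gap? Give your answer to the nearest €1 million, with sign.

−€51 million

Spending multiplier = 1/(1 − MPC) = 1/(1 − 0.7) = 1/0.3 ≈ 3.333.
Need ΔY = −€171 million, so ΔG = ΔY/k = (−€171 million) × 0.3 ≈ −€51 million.
The government should cut government spending by €51 million.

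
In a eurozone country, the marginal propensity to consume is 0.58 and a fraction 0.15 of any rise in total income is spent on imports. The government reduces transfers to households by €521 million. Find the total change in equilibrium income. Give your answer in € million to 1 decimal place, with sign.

−€530.1 million

The transfer change shifts disposable income by −€521 million, so first-round consumption changes by c·ΔTR = 0.58 × (−€521 million) = −€302.18 million.
Expenditure multiplier = 1/(1 − c + m) = 1/(1 − 0.58 + 0.15) = 1/0.57 ≈ 1.754.
The transfer multiplier is c × k ≈ 1.018, so ΔY = k × (c·ΔTR) = (−€302.18 million) / 0.57 ≈ −€530.1 million.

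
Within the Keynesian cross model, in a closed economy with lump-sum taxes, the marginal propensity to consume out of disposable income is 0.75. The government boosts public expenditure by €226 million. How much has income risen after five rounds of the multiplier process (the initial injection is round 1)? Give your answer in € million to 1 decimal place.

€689.5 million

Round 1 adds ΔG = €226 million; each later round is MPC = 0.75 times the previous.
After 5 rounds: 226 + 169.5 + 127.125 + 95.34375 + 71.5078125 = ΔG·(1 − c^5)/(1 − c) = 226 × (1 − 0.2373046875)/0.25 ≈ €689.5 million.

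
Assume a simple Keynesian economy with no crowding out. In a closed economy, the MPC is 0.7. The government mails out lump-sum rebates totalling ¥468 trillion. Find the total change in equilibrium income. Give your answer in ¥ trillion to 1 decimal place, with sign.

A lump-sum tax change of −¥468 trillion shifts disposable income by +¥468 trillion; first-round consumption changes by −c × ΔT = −0.7 × (−¥468 trillion) = +¥327.6 trillion.
Expenditure multiplier = 1/(1 − MPC) = 1/(1 − 0.7) = 1/0.3 ≈ 3.333.
The tax multiplier is −c × k ≈ −2.333, so ΔY = k × (−c·ΔT) = (+¥327.6 trillion) / 0.3 = +¥1,092 trillion.

+¥1,092.0 trillion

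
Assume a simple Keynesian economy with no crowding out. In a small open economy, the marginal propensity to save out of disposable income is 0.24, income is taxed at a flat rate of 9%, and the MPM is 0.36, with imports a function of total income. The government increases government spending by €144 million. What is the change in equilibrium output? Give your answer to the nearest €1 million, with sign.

+€215 million

MPC = 1 − MPS = 1 − 0.24 = 0.76.
Spending multiplier = 1/(1 − c(1−t) + m) = 1/(1 − 0.76×0.91 + 0.36) = 1/0.6684 ≈ 1.496.
ΔY = k × ΔG = (+€144 million) / 0.6684 ≈ +€215 million.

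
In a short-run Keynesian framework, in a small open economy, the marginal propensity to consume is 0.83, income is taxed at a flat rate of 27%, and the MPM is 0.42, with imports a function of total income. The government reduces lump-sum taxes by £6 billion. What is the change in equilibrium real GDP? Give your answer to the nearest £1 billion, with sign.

A lump-sum tax change of −£6 billion shifts disposable income by +£6 billion; first-round consumption changes by −c × ΔT = −0.83 × (−£6 billion) = +£4.98 billion.
Expenditure multiplier = 1/(1 − c(1−t) + m) = 1/(1 − 0.83×0.73 + 0.42) = 1/0.8141 ≈ 1.228.
The tax multiplier is −c × k ≈ −1.02, so ΔY = k × (−c·ΔT) = (+£4.98 billion) / 0.8141 ≈ +£6 billion.

+£6 billion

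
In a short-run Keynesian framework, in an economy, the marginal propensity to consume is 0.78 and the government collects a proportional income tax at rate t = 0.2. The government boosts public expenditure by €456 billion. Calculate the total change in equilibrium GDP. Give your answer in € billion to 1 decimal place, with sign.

Expenditure multiplier = 1/(1 − c(1−t)) = 1/(1 − 0.78×0.8) = 1/0.376 ≈ 2.66.
ΔY = k × ΔG = (+€456 billion) / 0.376 ≈ +€1,212.8 billion.

+€1,212.8 billion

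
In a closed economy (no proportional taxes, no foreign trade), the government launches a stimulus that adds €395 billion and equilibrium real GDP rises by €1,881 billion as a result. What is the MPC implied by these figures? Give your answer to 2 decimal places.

0.79

Implied spending multiplier k = ΔY/ΔG = 1,881/395 ≈ 4.762.
Since k = 1/(1 − MPC), MPC = 1 − 1/k = 1 − ΔG/ΔY = 1 − 395/1,881 ≈ 0.79.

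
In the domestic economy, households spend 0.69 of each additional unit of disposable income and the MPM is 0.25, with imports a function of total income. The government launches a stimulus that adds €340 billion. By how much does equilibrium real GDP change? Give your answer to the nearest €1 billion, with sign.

Spending multiplier = 1/(1 − c + m) = 1/(1 − 0.69 + 0.25) = 1/0.56 ≈ 1.786.
ΔY = k × ΔG = (+€340 billion) / 0.56 ≈ +€607 billion.

+€607 billion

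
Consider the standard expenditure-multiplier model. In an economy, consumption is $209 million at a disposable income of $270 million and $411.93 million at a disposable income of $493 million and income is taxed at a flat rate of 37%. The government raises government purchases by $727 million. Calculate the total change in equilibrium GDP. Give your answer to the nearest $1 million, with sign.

+$1,704 million

MPC = ΔC/ΔYd = (411.93 − 209)/(493 − 270) = 202.93/223 = 0.91.
Government-spending multiplier = 1/(1 − c(1−t)) = 1/(1 − 0.91×0.63) = 1/0.4267 ≈ 2.344.
ΔY = k × ΔG = (+$727 million) / 0.4267 ≈ +$1,704 million.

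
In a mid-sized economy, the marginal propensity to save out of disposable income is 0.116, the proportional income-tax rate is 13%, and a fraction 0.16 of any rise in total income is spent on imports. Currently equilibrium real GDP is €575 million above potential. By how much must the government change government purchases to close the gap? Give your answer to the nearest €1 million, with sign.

MPC = 1 − MPS = 1 − 0.116 = 0.884.
Spending multiplier = 1/(1 − c(1−t) + m) = 1/(1 − 0.884×0.87 + 0.16) = 1/0.39092 ≈ 2.558.
Need ΔY = −€575 million, so ΔG = ΔY/k = (−€575 million) × 0.39092 ≈ −€225 million.
The government should cut government purchases by €225 million.

−€225 million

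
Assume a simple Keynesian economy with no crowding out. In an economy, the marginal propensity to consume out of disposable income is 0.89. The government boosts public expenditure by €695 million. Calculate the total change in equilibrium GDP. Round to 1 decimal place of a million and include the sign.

Expenditure multiplier = 1/(1 − MPC) = 1/(1 − 0.89) = 1/0.11 ≈ 9.091.
ΔY = k × ΔG = (+€695 million) / 0.11 ≈ +€6,318.2 million.

+€6,318.2 million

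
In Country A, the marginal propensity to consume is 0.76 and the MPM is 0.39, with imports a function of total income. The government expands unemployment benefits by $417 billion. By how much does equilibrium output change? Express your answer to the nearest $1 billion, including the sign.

+$503 billion

The transfer change shifts disposable income by +$417 billion, so first-round consumption changes by c·ΔTR = 0.76 × (+$417 billion) = +$316.92 billion.
Expenditure multiplier = 1/(1 − c + m) = 1/(1 − 0.76 + 0.39) = 1/0.63 ≈ 1.587.
The transfer multiplier is c × k ≈ 1.206, so ΔY = k × (c·ΔTR) = (+$316.92 billion) / 0.63 ≈ +$503 billion.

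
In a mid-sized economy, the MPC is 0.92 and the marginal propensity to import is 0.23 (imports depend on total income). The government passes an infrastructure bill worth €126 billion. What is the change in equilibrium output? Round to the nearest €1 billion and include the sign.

Spending multiplier = 1/(1 − c + m) = 1/(1 − 0.92 + 0.23) = 1/0.31 ≈ 3.226.
ΔY = k × ΔG = (+€126 billion) / 0.31 ≈ +€406 billion.

+€406 billion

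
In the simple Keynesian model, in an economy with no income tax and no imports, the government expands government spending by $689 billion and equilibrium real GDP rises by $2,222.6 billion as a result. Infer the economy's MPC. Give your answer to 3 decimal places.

0.690

Implied spending multiplier k = ΔY/ΔG = 2,222.6/689 ≈ 3.2258.
Since k = 1/(1 − MPC), MPC = 1 − 1/k = 1 − ΔG/ΔY = 1 − 689/2,222.6 ≈ 0.690.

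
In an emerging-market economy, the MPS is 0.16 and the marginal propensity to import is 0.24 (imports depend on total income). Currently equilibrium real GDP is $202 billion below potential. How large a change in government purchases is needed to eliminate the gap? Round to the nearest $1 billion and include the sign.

+$81 billion

MPC = 1 − MPS = 1 − 0.16 = 0.84.
Spending multiplier = 1/(1 − c + m) = 1/(1 − 0.84 + 0.24) = 1/0.4 = 2.5.
Need ΔY = +$202 billion, so ΔG = ΔY/k = (+$202 billion) × 0.4 ≈ +$81 billion.
The government should increase government purchases by $81 billion.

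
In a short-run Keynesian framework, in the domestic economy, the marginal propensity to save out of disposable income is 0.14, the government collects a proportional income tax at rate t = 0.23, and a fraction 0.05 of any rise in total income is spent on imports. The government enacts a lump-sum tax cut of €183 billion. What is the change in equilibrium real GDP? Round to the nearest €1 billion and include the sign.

+€406 billion

MPC = 1 − MPS = 1 − 0.14 = 0.86.
A lump-sum tax change of −€183 billion shifts disposable income by +€183 billion; first-round consumption changes by −c × ΔT = −0.86 × (−€183 billion) = +€157.38 billion.
Expenditure multiplier = 1/(1 − c(1−t) + m) = 1/(1 − 0.86×0.77 + 0.05) = 1/0.3878 ≈ 2.579.
The tax multiplier is −c × k ≈ −2.218, so ΔY = k × (−c·ΔT) = (+€157.38 billion) / 0.3878 ≈ +€406 billion.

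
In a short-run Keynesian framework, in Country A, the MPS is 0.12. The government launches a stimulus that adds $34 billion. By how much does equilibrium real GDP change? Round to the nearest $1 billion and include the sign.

MPC = 1 − MPS = 1 − 0.12 = 0.88.
Government-spending multiplier = 1/(1 − MPC) = 1/(1 − 0.88) = 1/0.12 ≈ 8.333.
ΔY = k × ΔG = (+$34 billion) / 0.12 ≈ +$283 billion.

+$283 billion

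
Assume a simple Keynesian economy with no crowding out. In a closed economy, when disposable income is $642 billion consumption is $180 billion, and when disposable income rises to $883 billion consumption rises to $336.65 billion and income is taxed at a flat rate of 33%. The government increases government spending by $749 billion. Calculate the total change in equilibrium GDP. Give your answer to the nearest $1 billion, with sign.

+$1,327 billion

MPC = ΔC/ΔYd = (336.65 − 180)/(883 − 642) = 156.65/241 = 0.65.
Expenditure multiplier = 1/(1 − c(1−t)) = 1/(1 − 0.65×0.67) = 1/0.5645 ≈ 1.771.
ΔY = k × ΔG = (+$749 billion) / 0.5645 ≈ +$1,327 billion.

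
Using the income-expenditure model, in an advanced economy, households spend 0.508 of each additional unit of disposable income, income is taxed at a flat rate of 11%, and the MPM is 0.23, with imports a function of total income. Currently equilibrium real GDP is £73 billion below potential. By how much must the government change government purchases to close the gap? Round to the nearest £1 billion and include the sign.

Spending multiplier = 1/(1 − c(1−t) + m) = 1/(1 − 0.508×0.89 + 0.23) = 1/0.77788 ≈ 1.286.
Need ΔY = +£73 billion, so ΔG = ΔY/k = (+£73 billion) × 0.77788 ≈ +£57 billion.
The government should increase government purchases by £57 billion.

+£57 billion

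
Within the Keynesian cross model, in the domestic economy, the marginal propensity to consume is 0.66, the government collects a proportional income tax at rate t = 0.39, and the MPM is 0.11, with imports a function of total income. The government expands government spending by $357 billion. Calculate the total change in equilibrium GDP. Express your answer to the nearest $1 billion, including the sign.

+$505 billion

Expenditure multiplier = 1/(1 − c(1−t) + m) = 1/(1 − 0.66×0.61 + 0.11) = 1/0.7074 ≈ 1.414.
ΔY = k × ΔG = (+$357 billion) / 0.7074 ≈ +$505 billion.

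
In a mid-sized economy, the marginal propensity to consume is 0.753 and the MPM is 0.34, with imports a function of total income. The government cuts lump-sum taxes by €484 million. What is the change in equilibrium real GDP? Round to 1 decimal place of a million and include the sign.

A lump-sum tax change of −€484 million shifts disposable income by +€484 million; first-round consumption changes by −c × ΔT = −0.753 × (−€484 million) = +€364.452 million.
Expenditure multiplier = 1/(1 − c + m) = 1/(1 − 0.753 + 0.34) = 1/0.587 ≈ 1.704.
The tax multiplier is −c × k ≈ −1.283, so ΔY = k × (−c·ΔT) = (+€364.452 million) / 0.587 ≈ +€620.9 million.

+€620.9 million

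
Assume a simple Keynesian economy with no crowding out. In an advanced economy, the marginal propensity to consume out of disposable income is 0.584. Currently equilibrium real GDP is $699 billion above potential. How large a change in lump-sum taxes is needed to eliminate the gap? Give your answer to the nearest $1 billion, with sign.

Spending multiplier = 1/(1 − MPC) = 1/(1 − 0.584) = 1/0.416 ≈ 2.404.
Tax multiplier = −c·k = −0.584/0.416 ≈ −1.404. Need ΔY = −$699 billion, so ΔT = ΔY/(−c·k) = −(−$699 billion) × 0.416 / 0.584 ≈ +$498 billion.
The government should raise lump-sum taxes by $498 billion.

+$498 billion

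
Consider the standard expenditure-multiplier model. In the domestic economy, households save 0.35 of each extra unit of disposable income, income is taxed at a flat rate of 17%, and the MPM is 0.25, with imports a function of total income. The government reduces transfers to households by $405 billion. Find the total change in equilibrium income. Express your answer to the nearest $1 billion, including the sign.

MPC = 1 − MPS = 1 − 0.35 = 0.65.
The transfer change shifts disposable income by −$405 billion, so first-round consumption changes by c·ΔTR = 0.65 × (−$405 billion) = −$263.25 billion.
Expenditure multiplier = 1/(1 − c(1−t) + m) = 1/(1 − 0.65×0.83 + 0.25) = 1/0.7105 ≈ 1.407.
The transfer multiplier is c × k ≈ 0.915, so ΔY = k × (c·ΔTR) = (−$263.25 billion) / 0.7105 ≈ −$371 billion.

−$371 billion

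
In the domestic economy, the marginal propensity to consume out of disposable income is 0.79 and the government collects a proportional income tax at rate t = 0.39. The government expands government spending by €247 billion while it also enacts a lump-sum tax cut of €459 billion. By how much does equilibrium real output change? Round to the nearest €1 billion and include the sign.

Expenditure multiplier = 1/(1 − c(1−t)) = 1/(1 − 0.79×0.61) = 1/0.5181 ≈ 1.93.
ΔG contributes k·ΔG = (+€247 billion) / 0.5181 ≈ +€476.7 billion.
ΔT of −€459 billion changes first-round spending by −c·ΔT = +€362.61 billion, contributing k·(−c·ΔT) = (+€362.61 billion) / 0.5181 ≈ +€699.9 billion.
Net ΔY = k(ΔG − c·ΔT) = (+€609.61 billion) / 0.5181 ≈ +€1,177 billion.

+€1,177 billion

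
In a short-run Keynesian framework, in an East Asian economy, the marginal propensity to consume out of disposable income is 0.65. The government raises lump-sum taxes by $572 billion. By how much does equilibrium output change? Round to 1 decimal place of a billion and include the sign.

−$1,062.3 billion

A lump-sum tax change of +$572 billion shifts disposable income by −$572 billion; first-round consumption changes by −c × ΔT = −0.65 × (+$572 billion) = −$371.8 billion.
Expenditure multiplier = 1/(1 − MPC) = 1/(1 − 0.65) = 1/0.35 ≈ 2.857.
The tax multiplier is −c × k ≈ −1.857, so ΔY = k × (−c·ΔT) = (−$371.8 billion) / 0.35 ≈ −$1,062.3 billion.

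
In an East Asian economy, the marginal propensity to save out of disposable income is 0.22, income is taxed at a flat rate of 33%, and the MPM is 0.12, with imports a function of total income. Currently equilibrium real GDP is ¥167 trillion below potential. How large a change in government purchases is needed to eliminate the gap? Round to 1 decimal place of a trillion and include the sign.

MPC = 1 − MPS = 1 − 0.22 = 0.78.
Spending multiplier = 1/(1 − c(1−t) + m) = 1/(1 − 0.78×0.67 + 0.12) = 1/0.5974 ≈ 1.674.
Need ΔY = +¥167 trillion, so ΔG = ΔY/k = (+¥167 trillion) × 0.5974 ≈ +¥99.8 trillion.
The government should increase government purchases by ¥99.8 trillion.

+¥99.8 trillion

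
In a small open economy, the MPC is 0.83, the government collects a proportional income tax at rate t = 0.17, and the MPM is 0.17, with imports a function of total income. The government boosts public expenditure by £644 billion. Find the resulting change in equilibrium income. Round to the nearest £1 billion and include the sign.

+£1,339 billion

Government-spending multiplier = 1/(1 − c(1−t) + m) = 1/(1 − 0.83×0.83 + 0.17) = 1/0.4811 ≈ 2.079.
ΔY = k × ΔG = (+£644 billion) / 0.4811 ≈ +£1,339 billion.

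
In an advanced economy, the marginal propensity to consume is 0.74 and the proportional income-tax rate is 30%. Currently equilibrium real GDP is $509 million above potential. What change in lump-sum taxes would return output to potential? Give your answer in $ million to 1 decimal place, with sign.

+$331.5 million

Spending multiplier = 1/(1 − c(1−t)) = 1/(1 − 0.74×0.7) = 1/0.482 ≈ 2.075.
Tax multiplier = −c·k = −0.74/0.482 ≈ −1.535. Need ΔY = −$509 million, so ΔT = ΔY/(−c·k) = −(−$509 million) × 0.482 / 0.74 ≈ +$331.5 million.
The government should raise lump-sum taxes by $331.5 million.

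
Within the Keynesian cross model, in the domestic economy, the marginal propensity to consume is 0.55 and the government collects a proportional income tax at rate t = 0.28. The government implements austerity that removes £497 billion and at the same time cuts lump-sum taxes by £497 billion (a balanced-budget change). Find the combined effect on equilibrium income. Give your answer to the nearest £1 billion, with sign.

Expenditure multiplier = 1/(1 − c(1−t)) = 1/(1 − 0.55×0.72) = 1/0.604 ≈ 1.656.
ΔG contributes k·ΔG = (−£497 billion) / 0.604 ≈ −£822.8 billion.
ΔT of −£497 billion changes first-round spending by −c·ΔT = +£273.35 billion, contributing k·(−c·ΔT) = (+£273.35 billion) / 0.604 ≈ +£452.6 billion.
Net ΔY = k(ΔG − c·ΔT) = (−£223.65 billion) / 0.604 ≈ −£370 billion.

−£370 billion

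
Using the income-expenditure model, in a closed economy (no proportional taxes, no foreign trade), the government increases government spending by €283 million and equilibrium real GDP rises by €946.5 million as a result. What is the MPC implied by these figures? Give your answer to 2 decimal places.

Implied spending multiplier k = ΔY/ΔG = 946.5/283 ≈ 3.3445.
Since k = 1/(1 − MPC), MPC = 1 − 1/k = 1 − ΔG/ΔY = 1 − 283/946.5 ≈ 0.70.

0.70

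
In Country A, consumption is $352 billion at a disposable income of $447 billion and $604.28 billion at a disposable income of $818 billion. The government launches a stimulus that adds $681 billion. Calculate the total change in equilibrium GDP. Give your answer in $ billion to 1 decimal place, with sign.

MPC = ΔC/ΔYd = (604.28 − 352)/(818 − 447) = 252.28/371 = 0.68.
Spending multiplier = 1/(1 − MPC) = 1/(1 − 0.68) = 1/0.32 = 3.125.
ΔY = k × ΔG = (+$681 billion) / 0.32 ≈ +$2,128.1 billion.

+$2,128.1 billion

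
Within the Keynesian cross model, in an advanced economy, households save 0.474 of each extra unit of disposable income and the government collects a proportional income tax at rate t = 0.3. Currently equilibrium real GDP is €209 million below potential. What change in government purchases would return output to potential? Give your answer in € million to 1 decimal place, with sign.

+€132.0 million

MPC = 1 − MPS = 1 − 0.474 = 0.526.
Spending multiplier = 1/(1 − c(1−t)) = 1/(1 − 0.526×0.7) = 1/0.6318 ≈ 1.583.
Need ΔY = +€209 million, so ΔG = ΔY/k = (+€209 million) × 0.6318 ≈ +€132 million.
The government should increase government purchases by €132 million.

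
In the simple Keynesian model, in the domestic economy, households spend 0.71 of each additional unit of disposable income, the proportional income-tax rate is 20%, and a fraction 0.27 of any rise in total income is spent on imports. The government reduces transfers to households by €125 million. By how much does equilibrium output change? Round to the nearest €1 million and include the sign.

−€126 million

The transfer change shifts disposable income by −€125 million, so first-round consumption changes by c·ΔTR = 0.71 × (−€125 million) = −€88.75 million.
Expenditure multiplier = 1/(1 − c(1−t) + m) = 1/(1 − 0.71×0.8 + 0.27) = 1/0.702 ≈ 1.425.
The transfer multiplier is c × k ≈ 1.011, so ΔY = k × (c·ΔTR) = (−€88.75 million) / 0.702 ≈ −€126 million.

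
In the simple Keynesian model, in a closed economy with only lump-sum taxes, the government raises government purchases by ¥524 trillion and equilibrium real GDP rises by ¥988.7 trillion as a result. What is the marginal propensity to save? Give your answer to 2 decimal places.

0.53

Implied spending multiplier k = ΔY/ΔG = 988.7/524 ≈ 1.8868.
Since k = 1/(1 − MPC), MPC = 1 − 1/k = 1 − ΔG/ΔY = 1 − 524/988.7 ≈ 0.47.
MPS = 1 − MPC = 0.53.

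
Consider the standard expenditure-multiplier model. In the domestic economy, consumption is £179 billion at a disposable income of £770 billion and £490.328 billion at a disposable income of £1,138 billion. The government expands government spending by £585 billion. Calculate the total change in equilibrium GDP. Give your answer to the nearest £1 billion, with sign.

+£3,799 billion

MPC = ΔC/ΔYd = (490.328 − 179)/(1,138 − 770) = 311.328/368 = 0.846.
Government-spending multiplier = 1/(1 − MPC) = 1/(1 − 0.846) = 1/0.154 ≈ 6.494.
ΔY = k × ΔG = (+£585 billion) / 0.154 ≈ +£3,799 billion.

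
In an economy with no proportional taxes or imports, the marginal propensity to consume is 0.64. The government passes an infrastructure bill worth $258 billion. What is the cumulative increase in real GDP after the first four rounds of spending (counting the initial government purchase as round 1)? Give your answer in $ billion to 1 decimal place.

$596.4 billion

Round 1 adds ΔG = $258 billion; each later round is MPC = 0.64 times the previous.
After 4 rounds: 258 + 165.12 + 105.6768 + 67.633152 = ΔG·(1 − c^4)/(1 − c) = 258 × (1 − 0.16777216)/0.36 ≈ $596.4 billion.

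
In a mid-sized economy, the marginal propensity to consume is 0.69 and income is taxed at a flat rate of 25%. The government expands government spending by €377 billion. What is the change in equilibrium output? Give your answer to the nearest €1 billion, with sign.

Expenditure multiplier = 1/(1 − c(1−t)) = 1/(1 − 0.69×0.75) = 1/0.4825 ≈ 2.073.
ΔY = k × ΔG = (+€377 billion) / 0.4825 ≈ +€781 billion.

+€781 billion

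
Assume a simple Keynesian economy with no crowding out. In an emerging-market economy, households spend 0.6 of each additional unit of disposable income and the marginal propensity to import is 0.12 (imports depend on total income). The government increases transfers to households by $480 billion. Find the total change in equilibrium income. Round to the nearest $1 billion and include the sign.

The transfer change shifts disposable income by +$480 billion, so first-round consumption changes by c·ΔTR = 0.6 × (+$480 billion) = +$288 billion.
Expenditure multiplier = 1/(1 − c + m) = 1/(1 − 0.6 + 0.12) = 1/0.52 ≈ 1.923.
The transfer multiplier is c × k ≈ 1.154, so ΔY = k × (c·ΔTR) = (+$288 billion) / 0.52 ≈ +$554 billion.

+$554 billion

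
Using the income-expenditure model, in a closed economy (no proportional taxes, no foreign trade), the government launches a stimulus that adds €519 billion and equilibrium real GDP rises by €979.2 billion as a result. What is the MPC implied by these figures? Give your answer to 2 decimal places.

0.47

Implied spending multiplier k = ΔY/ΔG = 979.2/519 ≈ 1.8867.
Since k = 1/(1 − MPC), MPC = 1 − 1/k = 1 − ΔG/ΔY = 1 − 519/979.2 ≈ 0.47.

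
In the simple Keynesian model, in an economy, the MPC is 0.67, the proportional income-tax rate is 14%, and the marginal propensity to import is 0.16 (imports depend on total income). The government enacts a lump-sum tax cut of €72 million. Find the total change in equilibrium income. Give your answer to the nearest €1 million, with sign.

+€83 million

A lump-sum tax change of −€72 million shifts disposable income by +€72 million; first-round consumption changes by −c × ΔT = −0.67 × (−€72 million) = +€48.24 million.
Expenditure multiplier = 1/(1 − c(1−t) + m) = 1/(1 − 0.67×0.86 + 0.16) = 1/0.5838 ≈ 1.713.
The tax multiplier is −c × k ≈ −1.148, so ΔY = k × (−c·ΔT) = (+€48.24 million) / 0.5838 ≈ +€83 million.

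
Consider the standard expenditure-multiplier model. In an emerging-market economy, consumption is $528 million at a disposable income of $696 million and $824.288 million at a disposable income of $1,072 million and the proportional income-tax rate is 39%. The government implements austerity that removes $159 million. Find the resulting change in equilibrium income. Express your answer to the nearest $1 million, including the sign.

MPC = ΔC/ΔYd = (824.288 − 528)/(1,072 − 696) = 296.288/376 = 0.788.
Expenditure multiplier = 1/(1 − c(1−t)) = 1/(1 − 0.788×0.61) = 1/0.51932 ≈ 1.926.
ΔY = k × ΔG = (−$159 million) / 0.51932 ≈ −$306 million.

−$306 million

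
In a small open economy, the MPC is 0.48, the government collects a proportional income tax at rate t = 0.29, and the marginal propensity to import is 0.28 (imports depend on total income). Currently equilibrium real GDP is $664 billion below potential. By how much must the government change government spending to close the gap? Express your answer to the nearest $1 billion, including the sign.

Spending multiplier = 1/(1 − c(1−t) + m) = 1/(1 − 0.48×0.71 + 0.28) = 1/0.9392 ≈ 1.065.
Need ΔY = +$664 billion, so ΔG = ΔY/k = (+$664 billion) × 0.9392 ≈ +$624 billion.
The government should increase government spending by $624 billion.

+$624 billion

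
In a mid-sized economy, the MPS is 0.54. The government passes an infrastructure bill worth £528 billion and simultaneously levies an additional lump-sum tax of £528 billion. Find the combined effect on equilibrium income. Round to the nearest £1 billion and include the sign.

MPC = 1 − MPS = 1 − 0.54 = 0.46.
Expenditure multiplier = 1/(1 − MPC) = 1/(1 − 0.46) = 1/0.54 ≈ 1.852.
ΔG contributes k·ΔG = (+£528 billion) / 0.54 ≈ +£977.8 billion.
ΔT of +£528 billion changes first-round spending by −c·ΔT = −£242.88 billion, contributing k·(−c·ΔT) = (−£242.88 billion) / 0.54 ≈ −£449.8 billion.
With ΔG = ΔT and no other leakages, the balanced-budget multiplier is 1, so ΔY = ΔG = +£528 billion.

+£528 billion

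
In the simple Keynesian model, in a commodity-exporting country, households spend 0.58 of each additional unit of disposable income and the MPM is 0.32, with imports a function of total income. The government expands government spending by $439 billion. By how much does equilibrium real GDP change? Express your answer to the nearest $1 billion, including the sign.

+$593 billion

Government-spending multiplier = 1/(1 − c + m) = 1/(1 − 0.58 + 0.32) = 1/0.74 ≈ 1.351.
ΔY = k × ΔG = (+$439 billion) / 0.74 ≈ +$593 billion.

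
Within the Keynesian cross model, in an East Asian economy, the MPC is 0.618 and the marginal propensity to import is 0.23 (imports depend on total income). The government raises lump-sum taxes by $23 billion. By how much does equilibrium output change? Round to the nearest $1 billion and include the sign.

−$23 billion

A lump-sum tax change of +$23 billion shifts disposable income by −$23 billion; first-round consumption changes by −c × ΔT = −0.618 × (+$23 billion) = −$14.214 billion.
Expenditure multiplier = 1/(1 − c + m) = 1/(1 − 0.618 + 0.23) = 1/0.612 ≈ 1.634.
The tax multiplier is −c × k ≈ −1.01, so ΔY = k × (−c·ΔT) = (−$14.214 billion) / 0.612 ≈ −$23 billion.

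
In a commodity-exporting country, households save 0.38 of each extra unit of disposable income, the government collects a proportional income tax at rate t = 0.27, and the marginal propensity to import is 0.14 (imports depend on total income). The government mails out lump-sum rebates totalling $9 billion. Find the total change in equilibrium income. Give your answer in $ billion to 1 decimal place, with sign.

+$8.1 billion

MPC = 1 − MPS = 1 − 0.38 = 0.62.
A lump-sum tax change of −$9 billion shifts disposable income by +$9 billion; first-round consumption changes by −c × ΔT = −0.62 × (−$9 billion) = +$5.58 billion.
Expenditure multiplier = 1/(1 − c(1−t) + m) = 1/(1 − 0.62×0.73 + 0.14) = 1/0.6874 ≈ 1.455.
The tax multiplier is −c × k ≈ −0.902, so ΔY = k × (−c·ΔT) = (+$5.58 billion) / 0.6874 ≈ +$8.1 billion.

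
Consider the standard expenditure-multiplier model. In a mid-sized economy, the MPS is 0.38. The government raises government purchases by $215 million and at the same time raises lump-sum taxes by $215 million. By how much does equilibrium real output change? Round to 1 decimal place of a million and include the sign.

MPC = 1 − MPS = 1 − 0.38 = 0.62.
Expenditure multiplier = 1/(1 − MPC) = 1/(1 − 0.62) = 1/0.38 ≈ 2.632.
ΔG contributes k·ΔG = (+$215 million) / 0.38 ≈ +$565.8 million.
ΔT of +$215 million changes first-round spending by −c·ΔT = −$133.3 million, contributing k·(−c·ΔT) = (−$133.3 million) / 0.38 ≈ −$350.8 million.
With ΔG = ΔT and no other leakages, the balanced-budget multiplier is 1, so ΔY = ΔG = +$215 million.

+$215.0 million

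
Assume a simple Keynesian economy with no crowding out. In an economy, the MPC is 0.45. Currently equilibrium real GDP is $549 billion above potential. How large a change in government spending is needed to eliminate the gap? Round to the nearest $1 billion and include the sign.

−$302 billion

Spending multiplier = 1/(1 − MPC) = 1/(1 − 0.45) = 1/0.55 ≈ 1.818.
Need ΔY = −$549 billion, so ΔG = ΔY/k = (−$549 billion) × 0.55 ≈ −$302 billion.
The government should cut government spending by $302 billion.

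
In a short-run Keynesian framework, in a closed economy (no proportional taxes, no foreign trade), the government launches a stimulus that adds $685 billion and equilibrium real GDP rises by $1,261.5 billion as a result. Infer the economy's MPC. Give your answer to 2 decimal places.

0.46

Implied spending multiplier k = ΔY/ΔG = 1,261.5/685 ≈ 1.8416.
Since k = 1/(1 − MPC), MPC = 1 − 1/k = 1 − ΔG/ΔY = 1 − 685/1,261.5 ≈ 0.46.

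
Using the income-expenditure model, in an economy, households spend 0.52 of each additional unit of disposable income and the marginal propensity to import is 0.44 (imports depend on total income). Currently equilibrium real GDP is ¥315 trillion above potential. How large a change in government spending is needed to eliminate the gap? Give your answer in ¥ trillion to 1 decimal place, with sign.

Spending multiplier = 1/(1 − c + m) = 1/(1 − 0.52 + 0.44) = 1/0.92 ≈ 1.087.
Need ΔY = −¥315 trillion, so ΔG = ΔY/k = (−¥315 trillion) × 0.92 = −¥289.8 trillion.
The government should cut government spending by ¥289.8 trillion.

−¥289.8 trillion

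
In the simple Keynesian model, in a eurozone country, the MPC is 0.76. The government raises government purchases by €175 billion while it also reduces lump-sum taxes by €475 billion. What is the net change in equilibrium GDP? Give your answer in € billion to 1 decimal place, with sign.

+€2,233.3 billion

Expenditure multiplier = 1/(1 − MPC) = 1/(1 − 0.76) = 1/0.24 ≈ 4.167.
ΔG contributes k·ΔG = (+€175 billion) / 0.24 ≈ +€729.2 billion.
ΔT of −€475 billion changes first-round spending by −c·ΔT = +€361 billion, contributing k·(−c·ΔT) = (+€361 billion) / 0.24 ≈ +€1,504.2 billion.
Net ΔY = k(ΔG − c·ΔT) = (+€536 billion) / 0.24 ≈ +€2,233.3 billion.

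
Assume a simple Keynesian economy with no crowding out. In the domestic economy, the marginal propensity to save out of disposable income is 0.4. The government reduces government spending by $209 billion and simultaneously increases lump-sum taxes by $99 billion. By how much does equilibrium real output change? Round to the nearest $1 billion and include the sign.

−$671 billion

MPC = 1 − MPS = 1 − 0.4 = 0.6.
Expenditure multiplier = 1/(1 − MPC) = 1/(1 − 0.6) = 1/0.4 = 2.5.
ΔG contributes k·ΔG = (−$209 billion) / 0.4 = −$522.5 billion.
ΔT of +$99 billion changes first-round spending by −c·ΔT = −$59.4 billion, contributing k·(−c·ΔT) = (−$59.4 billion) / 0.4 = −$148.5 billion.
Net ΔY = k(ΔG − c·ΔT) = (−$268.4 billion) / 0.4 = −$671 billion.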